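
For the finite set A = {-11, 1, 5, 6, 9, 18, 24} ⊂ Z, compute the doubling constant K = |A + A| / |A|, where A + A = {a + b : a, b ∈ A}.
K = |A + A| / |A| = 26/7

Enumerate A + A = {a + b : a, b ∈ A}. With |A| = 7, there are |A|^2 = 49 ordered sum pairs; collecting distinct values, A + A = {-22, -10, -6, -5, -2, 2, 6, 7, 10, 11, 12, 13, 14, 15, 18, 19, 23, 24, 25, 27, 29, 30, 33, 36, 42, 48}, so |A + A| = 26. Thus K = 26/7. For comparison, the minimum possible |A + A| over all 7-element sets is 2·7 − 1 = 13 (so min K = 13/7), attained only by arithmetic progressions.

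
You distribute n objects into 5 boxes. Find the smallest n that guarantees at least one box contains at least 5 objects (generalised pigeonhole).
n = (5 − 1)·5 + 1 = 21

By the generalised pigeonhole principle, to guarantee some box contains ≥ r objects we need more than (r − 1) · k objects total. Threshold: n = (r − 1) · k + 1. With r = 5 and k = 5: n = 4 · 5 + 1 = 20 + 1 = 21. For n = 20 = 4 · 5, we can put exactly 4 objects in every box, avoiding 5 in any single one — so 21 is tight.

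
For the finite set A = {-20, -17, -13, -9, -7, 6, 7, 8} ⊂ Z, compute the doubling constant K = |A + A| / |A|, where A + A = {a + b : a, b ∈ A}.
K = |A + A| / |A| = 32/8 = 4

Enumerate A + A = {a + b : a, b ∈ A}. With |A| = 8, there are |A|^2 = 64 ordered sum pairs; collecting distinct values, A + A = {-40, -37, -34, -33, -30, -29, -27, -26, -24, -22, -20, -18, -16, -14, -13, -12, -11, -10, -9, -7, -6, -5, -3, -2, -1, 0, 1, 12, 13, 14, 15, 16}, so |A + A| = 32. Thus K = 32/8 = 4. For comparison, the minimum possible |A + A| over all 8-element sets is 2·8 − 1 = 15 (so min K = 15/8), attained only by arithmetic progressions.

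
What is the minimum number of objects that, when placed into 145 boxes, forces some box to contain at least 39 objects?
n = (39 − 1)·145 + 1 = 5511

By the generalised pigeonhole principle, to guarantee some box contains ≥ r objects we need more than (r − 1) · k objects total. Threshold: n = (r − 1) · k + 1. With r = 39 and k = 145: n = 38 · 145 + 1 = 5510 + 1 = 5511. For n = 5510 = 38 · 145, we can put exactly 38 objects in every box, avoiding 39 in any single one — so 5511 is tight.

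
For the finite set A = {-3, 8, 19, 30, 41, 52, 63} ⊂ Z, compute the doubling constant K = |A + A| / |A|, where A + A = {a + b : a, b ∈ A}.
K = |A + A| / |A| = 13/7

Enumerate A + A = {a + b : a, b ∈ A}. With |A| = 7, there are |A|^2 = 49 ordered sum pairs; collecting distinct values, A + A = {-6, 5, 16, 27, 38, 49, 60, 71, 82, 93, 104, 115, 126}, so |A + A| = 13. Thus K = 13/7. Here |A + A| = 2|A| − 1 = 13, the minimum possible — so K = 13/7 is minimal, which holds iff A is an arithmetic progression.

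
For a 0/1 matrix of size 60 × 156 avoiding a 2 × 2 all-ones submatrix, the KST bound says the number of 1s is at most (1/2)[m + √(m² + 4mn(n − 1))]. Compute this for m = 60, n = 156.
z(60, 156; 2, 2) ≤ (1/2)[60 + √(60² + 4·60·156·155)] = (1/2)[60 + √5806800] = 1234.8651

Kővári–Sós–Turán: let r_1, ..., r_60 be the row sums and z = Σ r_i the total number of 1s. Each pair of columns can share at most one row with both entries 1 (else a 2×2 all-ones block appears), so Σ_i C(r_i, 2) ≤ C(156, 2) = 12090. By convexity Σ_i C(r_i, 2) ≥ 60·C(z/60, 2) = z(z − 60)/(2·60), giving z² − 60z − 60·156·155 ≤ 0 and hence z ≤ (1/2)[60 + √(3600 + 4·1450800)] = (1/2)[60 + √5806800] ≈ (1/2)(60 + 2409.7303) = 1234.8651.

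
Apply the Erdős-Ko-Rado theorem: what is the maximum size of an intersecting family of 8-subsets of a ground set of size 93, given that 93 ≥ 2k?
max |F| = C(92, 7) = 8760554088

The Erdős-Ko-Rado theorem states: for n ≥ 2k, an intersecting family of k-subsets of an n-element set has size at most C(n − 1, k − 1), with equality for 'star' families {A ⊆ [n] : |A| = k, i ∈ A} (fix an element i). For n = 93, k = 8: C(92, 7) = 8760554088.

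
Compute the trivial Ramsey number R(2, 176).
R(2, 176) = 176

R(2, k) = k for all k ≥ 2: in a 2-colouring of K_k, either some edge is red (a red K_2) or all edges are blue (a blue K_k). And K_{175} coloured all-blue has no blue K_176, so R(2, 176) > 175. Hence R(2, 176) = 176.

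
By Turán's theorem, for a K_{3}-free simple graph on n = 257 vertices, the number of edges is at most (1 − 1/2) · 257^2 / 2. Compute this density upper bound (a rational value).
Turán density bound = (1/2) · 257^2/2 = 66049/4 ≈ 16512.25

Turán's theorem: ex(n, K_{r+1}) is achieved by the complete r-partite Turán graph T(n, r) with parts as balanced as possible, and is at most (1 − 1/r) · n^2/2. For r = 2, n = 257: the density bound is (1/2) · 66049/2 = 66049/4 ≈ 16512.25. The integer-valued extremum is e(T(257, 2)) = 16512, which is strictly less than the density bound 66049/4 since 2 ∤ 257 (the parts of T(257, 2) cannot all be equal).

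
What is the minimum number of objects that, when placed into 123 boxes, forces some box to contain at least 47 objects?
n = (47 − 1)·123 + 1 = 5659

By the generalised pigeonhole principle, to guarantee some box contains ≥ r objects we need more than (r − 1) · k objects total. Threshold: n = (r − 1) · k + 1. With r = 47 and k = 123: n = 46 · 123 + 1 = 5658 + 1 = 5659. For n = 5658 = 46 · 123, we can put exactly 46 objects in every box, avoiding 47 in any single one — so 5659 is tight.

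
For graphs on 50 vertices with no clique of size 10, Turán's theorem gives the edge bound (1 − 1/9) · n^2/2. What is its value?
Turán density bound = (8/9) · 50^2/2 = 10000/9 ≈ 1111.1111

Turán's theorem: ex(n, K_{r+1}) is achieved by the complete r-partite Turán graph T(n, r) with parts as balanced as possible, and is at most (1 − 1/r) · n^2/2. For r = 9, n = 50: the density bound is (8/9) · 2500/2 = 10000/9 ≈ 1111.1111. The integer-valued extremum is e(T(50, 9)) = 1110, which is strictly less than the density bound 10000/9 since 9 ∤ 50 (the parts of T(50, 9) cannot all be equal).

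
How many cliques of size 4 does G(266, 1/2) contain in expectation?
E[# K_4] = C(266, 4) · (1/2)^C(4, 2) = 203927570 / 2^6 = 101963785/32 = 3186368.28125

For each 4-subset S of vertices (there are C(266, 4) = 203927570 such S), let X_S = 1 if S induces a K_4 (all C(4, 2) = 6 edges present). Then P(X_S = 1) = (1/2)^6 = 1/64. By linearity of expectation, E[# K_4] = C(266, 4) · (1/2)^6 = 203927570 / 64 = 101963785/32 = 3186368.28125.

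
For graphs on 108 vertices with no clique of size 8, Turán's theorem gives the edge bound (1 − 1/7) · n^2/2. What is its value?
Turán density bound = (6/7) · 108^2/2 = 34992/7 ≈ 4998.8571

Turán's theorem: ex(n, K_{r+1}) is achieved by the complete r-partite Turán graph T(n, r) with parts as balanced as possible, and is at most (1 − 1/r) · n^2/2. For r = 7, n = 108: the density bound is (6/7) · 11664/2 = 34992/7 ≈ 4998.8571. The integer-valued extremum is e(T(108, 7)) = 4998, which is strictly less than the density bound 34992/7 since 7 ∤ 108 (the parts of T(108, 7) cannot all be equal).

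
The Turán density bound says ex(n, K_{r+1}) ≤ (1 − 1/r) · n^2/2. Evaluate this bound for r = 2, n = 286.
Turán density bound = (1/2) · 286^2/2 = 20449

Turán's theorem: ex(n, K_{r+1}) is achieved by the complete r-partite Turán graph T(n, r) with parts as balanced as possible, and is at most (1 − 1/r) · n^2/2. For r = 2, n = 286: the density bound is (1/2) · 81796/2 = 20449. Since 2 ∣ 286, the Turán graph T(286, 2) has parts of equal size 143, and its edge count e(T(286, 2)) = 20449 attains the density bound exactly.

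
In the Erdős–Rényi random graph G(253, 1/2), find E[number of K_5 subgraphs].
E[# K_5] = C(253, 5) · (1/2)^C(5, 2) = 8301429675 / 2^10 ≈ 8106864.916992

For each 5-subset S of vertices (there are C(253, 5) = 8301429675 such S), let X_S = 1 if S induces a K_5 (all C(5, 2) = 10 edges present). Then P(X_S = 1) = (1/2)^10 = 1/1024. By linearity of expectation, E[# K_5] = C(253, 5) · (1/2)^10 = 8301429675 / 1024 ≈ 8106864.916992.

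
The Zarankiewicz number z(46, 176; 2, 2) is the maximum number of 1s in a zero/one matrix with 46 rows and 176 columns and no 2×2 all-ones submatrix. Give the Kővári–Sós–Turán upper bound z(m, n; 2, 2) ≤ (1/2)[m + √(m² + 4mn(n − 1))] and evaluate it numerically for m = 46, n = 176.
z(46, 176; 2, 2) ≤ (1/2)[46 + √(46² + 4·46·176·175)] = (1/2)[46 + √5669316] = 1213.5163

Kővári–Sós–Turán: let r_1, ..., r_46 be the row sums and z = Σ r_i the total number of 1s. Each pair of columns can share at most one row with both entries 1 (else a 2×2 all-ones block appears), so Σ_i C(r_i, 2) ≤ C(176, 2) = 15400. By convexity Σ_i C(r_i, 2) ≥ 46·C(z/46, 2) = z(z − 46)/(2·46), giving z² − 46z − 46·176·175 ≤ 0 and hence z ≤ (1/2)[46 + √(2116 + 4·1416800)] = (1/2)[46 + √5669316] ≈ (1/2)(46 + 2381.0325) = 1213.5163.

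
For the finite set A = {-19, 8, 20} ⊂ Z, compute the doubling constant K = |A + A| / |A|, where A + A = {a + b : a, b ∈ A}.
K = |A + A| / |A| = 6/3 = 2

Enumerate A + A = {a + b : a, b ∈ A}. With |A| = 3, there are |A|^2 = 9 ordered sum pairs; collecting distinct values, A + A = {-38, -11, 1, 16, 28, 40}, so |A + A| = 6. Thus K = 6/3 = 2. For comparison, the minimum possible |A + A| over all 3-element sets is 2·3 − 1 = 5 (so min K = 5/3), attained only by arithmetic progressions.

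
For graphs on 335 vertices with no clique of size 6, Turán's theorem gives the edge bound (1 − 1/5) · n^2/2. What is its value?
Turán density bound = (4/5) · 335^2/2 = 44890

Turán's theorem: ex(n, K_{r+1}) is achieved by the complete r-partite Turán graph T(n, r) with parts as balanced as possible, and is at most (1 − 1/r) · n^2/2. For r = 5, n = 335: the density bound is (4/5) · 112225/2 = 44890. Since 5 ∣ 335, the Turán graph T(335, 5) has parts of equal size 67, and its edge count e(T(335, 5)) = 44890 attains the density bound exactly.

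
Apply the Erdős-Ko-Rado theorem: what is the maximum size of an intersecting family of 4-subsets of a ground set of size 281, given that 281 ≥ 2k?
max |F| = C(280, 3) = 3619560

Erdős-Ko-Rado (1961): when n ≥ 2k, max |F| = C(n−1, k−1). The bound is attained by the star {A : i ∈ A} for any fixed i ∈ [n]. Here C(281−1, 4−1) = C(280, 3) = 3619560.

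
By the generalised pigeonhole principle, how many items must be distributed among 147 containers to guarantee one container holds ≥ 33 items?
n = (33 − 1)·147 + 1 = 4705

By the generalised pigeonhole principle, to guarantee some box contains ≥ r objects we need more than (r − 1) · k objects total. Threshold: n = (r − 1) · k + 1. With r = 33 and k = 147: n = 32 · 147 + 1 = 4704 + 1 = 4705. For n = 4704 = 32 · 147, we can put exactly 32 objects in every box, avoiding 33 in any single one — so 4705 is tight.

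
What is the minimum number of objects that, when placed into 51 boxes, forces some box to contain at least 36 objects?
n = (36 − 1)·51 + 1 = 1786

By the generalised pigeonhole principle, to guarantee some box contains ≥ r objects we need more than (r − 1) · k objects total. Threshold: n = (r − 1) · k + 1. With r = 36 and k = 51: n = 35 · 51 + 1 = 1785 + 1 = 1786. For n = 1785 = 35 · 51, we can put exactly 35 objects in every box, avoiding 36 in any single one — so 1786 is tight.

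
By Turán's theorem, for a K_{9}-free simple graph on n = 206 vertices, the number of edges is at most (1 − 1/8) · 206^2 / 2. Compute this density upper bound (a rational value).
Turán density bound = (7/8) · 206^2/2 = 74263/4 ≈ 18565.75

Turán's theorem: ex(n, K_{r+1}) is achieved by the complete r-partite Turán graph T(n, r) with parts as balanced as possible, and is at most (1 − 1/r) · n^2/2. For r = 8, n = 206: the density bound is (7/8) · 42436/2 = 74263/4 ≈ 18565.75. The integer-valued extremum is e(T(206, 8)) = 18565, which is strictly less than the density bound 74263/4 since 8 ∤ 206 (the parts of T(206, 8) cannot all be equal).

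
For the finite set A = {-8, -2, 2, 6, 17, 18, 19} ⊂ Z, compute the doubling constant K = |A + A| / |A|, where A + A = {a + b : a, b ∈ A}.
K = |A + A| / |A| = 26/7

Enumerate A + A = {a + b : a, b ∈ A}. With |A| = 7, there are |A|^2 = 49 ordered sum pairs; collecting distinct values, A + A = {-16, -10, -6, -4, -2, 0, 4, 8, 9, 10, 11, 12, 15, 16, 17, 19, 20, 21, 23, 24, 25, 34, 35, 36, 37, 38}, so |A + A| = 26. Thus K = 26/7. For comparison, the minimum possible |A + A| over all 7-element sets is 2·7 − 1 = 13 (so min K = 13/7), attained only by arithmetic progressions.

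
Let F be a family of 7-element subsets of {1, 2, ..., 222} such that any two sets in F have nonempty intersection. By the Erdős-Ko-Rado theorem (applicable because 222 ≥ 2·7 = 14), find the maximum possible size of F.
max |F| = C(221, 6) = 151111164204

Erdős-Ko-Rado (1961): when n ≥ 2k, max |F| = C(n−1, k−1). The bound is attained by the star {A : i ∈ A} for any fixed i ∈ [n]. Here C(222−1, 7−1) = C(221, 6) = 151111164204.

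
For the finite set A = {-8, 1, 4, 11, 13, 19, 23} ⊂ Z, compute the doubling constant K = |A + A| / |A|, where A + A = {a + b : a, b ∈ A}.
K = |A + A| / |A| = 25/7

Enumerate A + A = {a + b : a, b ∈ A}. With |A| = 7, there are |A|^2 = 49 ordered sum pairs; collecting distinct values, A + A = {-16, -7, -4, 2, 3, 5, 8, 11, 12, 14, 15, 17, 20, 22, 23, 24, 26, 27, 30, 32, 34, 36, 38, 42, 46}, so |A + A| = 25. Thus K = 25/7. For comparison, the minimum possible |A + A| over all 7-element sets is 2·7 − 1 = 13 (so min K = 13/7), attained only by arithmetic progressions.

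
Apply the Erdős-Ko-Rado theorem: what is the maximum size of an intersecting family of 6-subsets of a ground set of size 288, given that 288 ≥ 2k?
max |F| = C(287, 5) = 15668099447

The Erdős-Ko-Rado theorem states: for n ≥ 2k, an intersecting family of k-subsets of an n-element set has size at most C(n − 1, k − 1), with equality for 'star' families {A ⊆ [n] : |A| = k, i ∈ A} (fix an element i). For n = 288, k = 6: C(287, 5) = 15668099447.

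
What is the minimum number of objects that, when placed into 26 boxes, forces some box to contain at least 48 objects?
n = (48 − 1)·26 + 1 = 1223

By the generalised pigeonhole principle, to guarantee some box contains ≥ r objects we need more than (r − 1) · k objects total. Threshold: n = (r − 1) · k + 1. With r = 48 and k = 26: n = 47 · 26 + 1 = 1222 + 1 = 1223. For n = 1222 = 47 · 26, we can put exactly 47 objects in every box, avoiding 48 in any single one — so 1223 is tight.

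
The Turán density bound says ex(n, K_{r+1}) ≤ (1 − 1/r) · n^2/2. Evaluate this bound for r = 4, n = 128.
Turán density bound = (3/4) · 128^2/2 = 6144

Turán's theorem: ex(n, K_{r+1}) is achieved by the complete r-partite Turán graph T(n, r) with parts as balanced as possible, and is at most (1 − 1/r) · n^2/2. For r = 4, n = 128: the density bound is (3/4) · 16384/2 = 6144. Since 4 ∣ 128, the Turán graph T(128, 4) has parts of equal size 32, and its edge count e(T(128, 4)) = 6144 attains the density bound exactly.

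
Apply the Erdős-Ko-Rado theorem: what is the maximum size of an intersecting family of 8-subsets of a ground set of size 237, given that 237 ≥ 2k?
max |F| = C(236, 7) = 7395182703480

Erdős-Ko-Rado (1961): when n ≥ 2k, max |F| = C(n−1, k−1). The bound is attained by the star {A : i ∈ A} for any fixed i ∈ [n]. Here C(237−1, 8−1) = C(236, 7) = 7395182703480.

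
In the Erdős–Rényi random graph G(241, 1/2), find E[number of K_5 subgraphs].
E[# K_5] = C(241, 5) · (1/2)^C(5, 2) = 6497858388 / 2^10 = 1624464597/256 ≈ 6345564.832031

For each 5-subset S of vertices (there are C(241, 5) = 6497858388 such S), let X_S = 1 if S induces a K_5 (all C(5, 2) = 10 edges present). Then P(X_S = 1) = (1/2)^10 = 1/1024. By linearity of expectation, E[# K_5] = C(241, 5) · (1/2)^10 = 6497858388 / 1024 = 1624464597/256 ≈ 6345564.832031.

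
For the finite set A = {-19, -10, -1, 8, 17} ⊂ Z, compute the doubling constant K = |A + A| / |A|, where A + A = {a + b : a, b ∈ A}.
K = |A + A| / |A| = 9/5

Enumerate A + A = {a + b : a, b ∈ A}. With |A| = 5, there are |A|^2 = 25 ordered sum pairs; collecting distinct values, A + A = {-38, -29, -20, -11, -2, 7, 16, 25, 34}, so |A + A| = 9. Thus K = 9/5. Here |A + A| = 2|A| − 1 = 9, the minimum possible — so K = 9/5 is minimal, which holds iff A is an arithmetic progression.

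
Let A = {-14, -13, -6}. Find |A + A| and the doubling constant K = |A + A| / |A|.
K = |A + A| / |A| = 6/3 = 2

Enumerate A + A = {a + b : a, b ∈ A}. With |A| = 3, there are |A|^2 = 9 ordered sum pairs; collecting distinct values, A + A = {-28, -27, -26, -20, -19, -12}, so |A + A| = 6. Thus K = 6/3 = 2. For comparison, the minimum possible |A + A| over all 3-element sets is 2·3 − 1 = 5 (so min K = 5/3), attained only by arithmetic progressions.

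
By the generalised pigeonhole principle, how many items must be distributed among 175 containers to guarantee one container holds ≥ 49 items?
n = (49 − 1)·175 + 1 = 8401

By the generalised pigeonhole principle, to guarantee some box contains ≥ r objects we need more than (r − 1) · k objects total. Threshold: n = (r − 1) · k + 1. With r = 49 and k = 175: n = 48 · 175 + 1 = 8400 + 1 = 8401. For n = 8400 = 48 · 175, we can put exactly 48 objects in every box, avoiding 49 in any single one — so 8401 is tight.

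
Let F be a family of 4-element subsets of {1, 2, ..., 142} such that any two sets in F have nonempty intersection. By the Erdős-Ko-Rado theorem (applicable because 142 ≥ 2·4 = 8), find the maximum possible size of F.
max |F| = C(141, 3) = 457310

The Erdős-Ko-Rado theorem states: for n ≥ 2k, an intersecting family of k-subsets of an n-element set has size at most C(n − 1, k − 1), with equality for 'star' families {A ⊆ [n] : |A| = k, i ∈ A} (fix an element i). For n = 142, k = 4: C(141, 3) = 457310.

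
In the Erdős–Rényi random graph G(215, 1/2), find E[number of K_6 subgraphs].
E[# K_6] = C(215, 6) · (1/2)^C(6, 2) = 127860662755 / 2^15 ≈ 3901997.764740

For each 6-subset S of vertices (there are C(215, 6) = 127860662755 such S), let X_S = 1 if S induces a K_6 (all C(6, 2) = 15 edges present). Then P(X_S = 1) = (1/2)^15 = 1/32768. By linearity of expectation, E[# K_6] = C(215, 6) · (1/2)^15 = 127860662755 / 32768 ≈ 3901997.764740.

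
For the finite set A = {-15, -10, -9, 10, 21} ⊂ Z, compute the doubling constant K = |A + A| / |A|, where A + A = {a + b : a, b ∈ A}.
K = |A + A| / |A| = 15/5 = 3

Enumerate A + A = {a + b : a, b ∈ A}. With |A| = 5, there are |A|^2 = 25 ordered sum pairs; collecting distinct values, A + A = {-30, -25, -24, -20, -19, -18, -5, 0, 1, 6, 11, 12, 20, 31, 42}, so |A + A| = 15. Thus K = 15/5 = 3. For comparison, the minimum possible |A + A| over all 5-element sets is 2·5 − 1 = 9 (so min K = 9/5), attained only by arithmetic progressions.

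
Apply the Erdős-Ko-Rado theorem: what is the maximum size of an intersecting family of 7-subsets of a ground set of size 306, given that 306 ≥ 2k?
max |F| = C(305, 6) = 1064089721800

Erdős-Ko-Rado (1961): when n ≥ 2k, max |F| = C(n−1, k−1). The bound is attained by the star {A : i ∈ A} for any fixed i ∈ [n]. Here C(306−1, 7−1) = C(305, 6) = 1064089721800.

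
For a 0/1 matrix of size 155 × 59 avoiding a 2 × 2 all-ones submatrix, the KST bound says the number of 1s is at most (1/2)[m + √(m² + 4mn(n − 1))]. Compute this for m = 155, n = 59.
z(155, 59; 2, 2) ≤ (1/2)[155 + √(155² + 4·155·59·58)] = (1/2)[155 + √2145665] = 809.9044

Kővári–Sós–Turán: let r_1, ..., r_155 be the row sums and z = Σ r_i the total number of 1s. Each pair of columns can share at most one row with both entries 1 (else a 2×2 all-ones block appears), so Σ_i C(r_i, 2) ≤ C(59, 2) = 1711. By convexity Σ_i C(r_i, 2) ≥ 155·C(z/155, 2) = z(z − 155)/(2·155), giving z² − 155z − 155·59·58 ≤ 0 and hence z ≤ (1/2)[155 + √(24025 + 4·530410)] = (1/2)[155 + √2145665] ≈ (1/2)(155 + 1464.8089) = 809.9044.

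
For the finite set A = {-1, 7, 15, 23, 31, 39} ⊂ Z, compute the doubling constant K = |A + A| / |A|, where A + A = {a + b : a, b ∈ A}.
K = |A + A| / |A| = 11/6

Enumerate A + A = {a + b : a, b ∈ A}. With |A| = 6, there are |A|^2 = 36 ordered sum pairs; collecting distinct values, A + A = {-2, 6, 14, 22, 30, 38, 46, 54, 62, 70, 78}, so |A + A| = 11. Thus K = 11/6. Here |A + A| = 2|A| − 1 = 11, the minimum possible — so K = 11/6 is minimal, which holds iff A is an arithmetic progression.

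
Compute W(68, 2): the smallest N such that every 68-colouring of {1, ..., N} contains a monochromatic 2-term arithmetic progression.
W(68, 2) = 68 + 1 = 69

A 2-term AP is any pair of integers, so a monochromatic 2-AP exists iff some colour is used at least twice. With 68 colours, the colouring i ↦ i on {1, ..., 68} uses each colour once, avoiding any monochromatic pair, so W(68, 2) > 68. For {1, ..., 69}, pigeonhole forces two integers of the same colour, which form a monochromatic 2-AP. Hence W(68, 2) = 69.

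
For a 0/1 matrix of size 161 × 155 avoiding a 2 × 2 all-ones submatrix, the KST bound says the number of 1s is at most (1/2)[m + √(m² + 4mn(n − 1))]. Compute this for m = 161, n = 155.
z(161, 155; 2, 2) ≤ (1/2)[161 + √(161² + 4·161·155·154)] = (1/2)[161 + √15398201] = 2042.5271

Kővári–Sós–Turán: let r_1, ..., r_161 be the row sums and z = Σ r_i the total number of 1s. Each pair of columns can share at most one row with both entries 1 (else a 2×2 all-ones block appears), so Σ_i C(r_i, 2) ≤ C(155, 2) = 11935. By convexity Σ_i C(r_i, 2) ≥ 161·C(z/161, 2) = z(z − 161)/(2·161), giving z² − 161z − 161·155·154 ≤ 0 and hence z ≤ (1/2)[161 + √(25921 + 4·3843070)] = (1/2)[161 + √15398201] ≈ (1/2)(161 + 3924.0542) = 2042.5271.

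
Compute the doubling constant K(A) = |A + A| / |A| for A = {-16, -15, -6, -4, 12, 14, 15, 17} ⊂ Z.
K = |A + A| / |A| = 32/8 = 4

Enumerate A + A = {a + b : a, b ∈ A}. With |A| = 8, there are |A|^2 = 64 ordered sum pairs; collecting distinct values, A + A = {-32, -31, -30, -22, -21, -20, -19, -12, -10, -8, -4, -3, -2, -1, 0, 1, 2, 6, 8, 9, 10, 11, 13, 24, 26, 27, 28, 29, 30, 31, 32, 34}, so |A + A| = 32. Thus K = 32/8 = 4. For comparison, the minimum possible |A + A| over all 8-element sets is 2·8 − 1 = 15 (so min K = 15/8), attained only by arithmetic progressions.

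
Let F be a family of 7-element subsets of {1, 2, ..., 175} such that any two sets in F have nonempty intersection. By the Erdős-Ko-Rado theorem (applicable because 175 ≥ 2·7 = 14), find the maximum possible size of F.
max |F| = C(174, 6) = 35328324291

Erdős-Ko-Rado (1961): when n ≥ 2k, max |F| = C(n−1, k−1). The bound is attained by the star {A : i ∈ A} for any fixed i ∈ [n]. Here C(175−1, 7−1) = C(174, 6) = 35328324291.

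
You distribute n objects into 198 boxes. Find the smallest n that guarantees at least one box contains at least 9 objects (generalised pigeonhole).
n = (9 − 1)·198 + 1 = 1585

By the generalised pigeonhole principle, to guarantee some box contains ≥ r objects we need more than (r − 1) · k objects total. Threshold: n = (r − 1) · k + 1. With r = 9 and k = 198: n = 8 · 198 + 1 = 1584 + 1 = 1585. For n = 1584 = 8 · 198, we can put exactly 8 objects in every box, avoiding 9 in any single one — so 1585 is tight.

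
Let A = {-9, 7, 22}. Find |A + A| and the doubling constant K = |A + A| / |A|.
K = |A + A| / |A| = 6/3 = 2

Enumerate A + A = {a + b : a, b ∈ A}. With |A| = 3, there are |A|^2 = 9 ordered sum pairs; collecting distinct values, A + A = {-18, -2, 13, 14, 29, 44}, so |A + A| = 6. Thus K = 6/3 = 2. For comparison, the minimum possible |A + A| over all 3-element sets is 2·3 − 1 = 5 (so min K = 5/3), attained only by arithmetic progressions.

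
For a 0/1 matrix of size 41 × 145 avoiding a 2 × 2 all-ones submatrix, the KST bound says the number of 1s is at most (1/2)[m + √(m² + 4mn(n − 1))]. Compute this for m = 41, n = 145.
z(41, 145; 2, 2) ≤ (1/2)[41 + √(41² + 4·41·145·144)] = (1/2)[41 + √3426001] = 945.973

Kővári–Sós–Turán: let r_1, ..., r_41 be the row sums and z = Σ r_i the total number of 1s. Each pair of columns can share at most one row with both entries 1 (else a 2×2 all-ones block appears), so Σ_i C(r_i, 2) ≤ C(145, 2) = 10440. By convexity Σ_i C(r_i, 2) ≥ 41·C(z/41, 2) = z(z − 41)/(2·41), giving z² − 41z − 41·145·144 ≤ 0 and hence z ≤ (1/2)[41 + √(1681 + 4·856080)] = (1/2)[41 + √3426001] ≈ (1/2)(41 + 1850.946) = 945.973.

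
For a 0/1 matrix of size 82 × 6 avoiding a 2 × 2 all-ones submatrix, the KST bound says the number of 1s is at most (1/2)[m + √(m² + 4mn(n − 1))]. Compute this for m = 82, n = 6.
z(82, 6; 2, 2) ≤ (1/2)[82 + √(82² + 4·82·6·5)] = (1/2)[82 + √16564] = 105.3506

Kővári–Sós–Turán: let r_1, ..., r_82 be the row sums and z = Σ r_i the total number of 1s. Each pair of columns can share at most one row with both entries 1 (else a 2×2 all-ones block appears), so Σ_i C(r_i, 2) ≤ C(6, 2) = 15. By convexity Σ_i C(r_i, 2) ≥ 82·C(z/82, 2) = z(z − 82)/(2·82), giving z² − 82z − 82·6·5 ≤ 0 and hence z ≤ (1/2)[82 + √(6724 + 4·2460)] = (1/2)[82 + √16564] ≈ (1/2)(82 + 128.7012) = 105.3506.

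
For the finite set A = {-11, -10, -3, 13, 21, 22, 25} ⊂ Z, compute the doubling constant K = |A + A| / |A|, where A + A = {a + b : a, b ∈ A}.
K = |A + A| / |A| = 26/7

Enumerate A + A = {a + b : a, b ∈ A}. With |A| = 7, there are |A|^2 = 49 ordered sum pairs; collecting distinct values, A + A = {-22, -21, -20, -14, -13, -6, 2, 3, 10, 11, 12, 14, 15, 18, 19, 22, 26, 34, 35, 38, 42, 43, 44, 46, 47, 50}, so |A + A| = 26. Thus K = 26/7. For comparison, the minimum possible |A + A| over all 7-element sets is 2·7 − 1 = 13 (so min K = 13/7), attained only by arithmetic progressions.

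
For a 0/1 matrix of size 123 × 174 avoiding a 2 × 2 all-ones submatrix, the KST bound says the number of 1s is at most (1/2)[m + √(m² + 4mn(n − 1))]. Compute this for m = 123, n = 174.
z(123, 174; 2, 2) ≤ (1/2)[123 + √(123² + 4·123·174·173)] = (1/2)[123 + √14825313] = 1986.6827

Kővári–Sós–Turán: let r_1, ..., r_123 be the row sums and z = Σ r_i the total number of 1s. Each pair of columns can share at most one row with both entries 1 (else a 2×2 all-ones block appears), so Σ_i C(r_i, 2) ≤ C(174, 2) = 15051. By convexity Σ_i C(r_i, 2) ≥ 123·C(z/123, 2) = z(z − 123)/(2·123), giving z² − 123z − 123·174·173 ≤ 0 and hence z ≤ (1/2)[123 + √(15129 + 4·3702546)] = (1/2)[123 + √14825313] ≈ (1/2)(123 + 3850.3653) = 1986.6827.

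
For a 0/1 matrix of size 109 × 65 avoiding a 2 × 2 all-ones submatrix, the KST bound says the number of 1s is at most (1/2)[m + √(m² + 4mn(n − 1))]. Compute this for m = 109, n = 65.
z(109, 65; 2, 2) ≤ (1/2)[109 + √(109² + 4·109·65·64)] = (1/2)[109 + √1825641] = 730.0814

Kővári–Sós–Turán: let r_1, ..., r_109 be the row sums and z = Σ r_i the total number of 1s. Each pair of columns can share at most one row with both entries 1 (else a 2×2 all-ones block appears), so Σ_i C(r_i, 2) ≤ C(65, 2) = 2080. By convexity Σ_i C(r_i, 2) ≥ 109·C(z/109, 2) = z(z − 109)/(2·109), giving z² − 109z − 109·65·64 ≤ 0 and hence z ≤ (1/2)[109 + √(11881 + 4·453440)] = (1/2)[109 + √1825641] ≈ (1/2)(109 + 1351.1628) = 730.0814.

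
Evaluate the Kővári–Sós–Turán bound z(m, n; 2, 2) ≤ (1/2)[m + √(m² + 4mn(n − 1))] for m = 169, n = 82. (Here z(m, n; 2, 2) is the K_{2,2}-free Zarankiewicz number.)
z(169, 82; 2, 2) ≤ (1/2)[169 + √(169² + 4·169·82·81)] = (1/2)[169 + √4518553] = 1147.3444

Kővári–Sós–Turán: let r_1, ..., r_169 be the row sums and z = Σ r_i the total number of 1s. Each pair of columns can share at most one row with both entries 1 (else a 2×2 all-ones block appears), so Σ_i C(r_i, 2) ≤ C(82, 2) = 3321. By convexity Σ_i C(r_i, 2) ≥ 169·C(z/169, 2) = z(z − 169)/(2·169), giving z² − 169z − 169·82·81 ≤ 0 and hence z ≤ (1/2)[169 + √(28561 + 4·1122498)] = (1/2)[169 + √4518553] ≈ (1/2)(169 + 2125.6888) = 1147.3444.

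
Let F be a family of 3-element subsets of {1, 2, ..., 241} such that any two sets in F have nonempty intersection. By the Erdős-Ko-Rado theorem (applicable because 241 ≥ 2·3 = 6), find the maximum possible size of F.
max |F| = C(240, 2) = 28680

The Erdős-Ko-Rado theorem states: for n ≥ 2k, an intersecting family of k-subsets of an n-element set has size at most C(n − 1, k − 1), with equality for 'star' families {A ⊆ [n] : |A| = k, i ∈ A} (fix an element i). For n = 241, k = 3: C(240, 2) = 28680.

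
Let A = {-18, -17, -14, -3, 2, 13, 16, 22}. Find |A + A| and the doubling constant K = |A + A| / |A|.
K = |A + A| / |A| = 33/8

Enumerate A + A = {a + b : a, b ∈ A}. With |A| = 8, there are |A|^2 = 64 ordered sum pairs; collecting distinct values, A + A = {-36, -35, -34, -32, -31, -28, -21, -20, -17, -16, -15, -12, -6, -5, -4, -2, -1, 2, 4, 5, 8, 10, 13, 15, 18, 19, 24, 26, 29, 32, 35, 38, 44}, so |A + A| = 33. Thus K = 33/8. For comparison, the minimum possible |A + A| over all 8-element sets is 2·8 − 1 = 15 (so min K = 15/8), attained only by arithmetic progressions.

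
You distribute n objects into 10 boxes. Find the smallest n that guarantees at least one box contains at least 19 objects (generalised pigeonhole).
n = (19 − 1)·10 + 1 = 181

By the generalised pigeonhole principle, to guarantee some box contains ≥ r objects we need more than (r − 1) · k objects total. Threshold: n = (r − 1) · k + 1. With r = 19 and k = 10: n = 18 · 10 + 1 = 180 + 1 = 181. For n = 180 = 18 · 10, we can put exactly 18 objects in every box, avoiding 19 in any single one — so 181 is tight.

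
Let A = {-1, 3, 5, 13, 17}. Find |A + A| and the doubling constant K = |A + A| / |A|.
K = |A + A| / |A| = 14/5

Enumerate A + A = {a + b : a, b ∈ A}. With |A| = 5, there are |A|^2 = 25 ordered sum pairs; collecting distinct values, A + A = {-2, 2, 4, 6, 8, 10, 12, 16, 18, 20, 22, 26, 30, 34}, so |A + A| = 14. Thus K = 14/5. For comparison, the minimum possible |A + A| over all 5-element sets is 2·5 − 1 = 9 (so min K = 9/5), attained only by arithmetic progressions.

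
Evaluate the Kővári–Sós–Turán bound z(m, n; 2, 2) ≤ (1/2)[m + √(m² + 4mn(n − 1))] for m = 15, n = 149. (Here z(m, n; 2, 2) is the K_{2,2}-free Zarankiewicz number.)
z(15, 149; 2, 2) ≤ (1/2)[15 + √(15² + 4·15·149·148)] = (1/2)[15 + √1323345] = 582.6837

Kővári–Sós–Turán: let r_1, ..., r_15 be the row sums and z = Σ r_i the total number of 1s. Each pair of columns can share at most one row with both entries 1 (else a 2×2 all-ones block appears), so Σ_i C(r_i, 2) ≤ C(149, 2) = 11026. By convexity Σ_i C(r_i, 2) ≥ 15·C(z/15, 2) = z(z − 15)/(2·15), giving z² − 15z − 15·149·148 ≤ 0 and hence z ≤ (1/2)[15 + √(225 + 4·330780)] = (1/2)[15 + √1323345] ≈ (1/2)(15 + 1150.3673) = 582.6837.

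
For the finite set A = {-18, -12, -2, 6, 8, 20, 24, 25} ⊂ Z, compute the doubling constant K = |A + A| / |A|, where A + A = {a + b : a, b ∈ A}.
K = |A + A| / |A| = 33/8

Enumerate A + A = {a + b : a, b ∈ A}. With |A| = 8, there are |A|^2 = 64 ordered sum pairs; collecting distinct values, A + A = {-36, -30, -24, -20, -14, -12, -10, -6, -4, 2, 4, 6, 7, 8, 12, 13, 14, 16, 18, 22, 23, 26, 28, 30, 31, 32, 33, 40, 44, 45, 48, 49, 50}, so |A + A| = 33. Thus K = 33/8. For comparison, the minimum possible |A + A| over all 8-element sets is 2·8 − 1 = 15 (so min K = 15/8), attained only by arithmetic progressions.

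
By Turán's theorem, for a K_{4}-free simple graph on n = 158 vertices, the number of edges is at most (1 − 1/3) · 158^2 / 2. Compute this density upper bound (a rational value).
Turán density bound = (2/3) · 158^2/2 = 24964/3 ≈ 8321.3333

Turán's theorem: ex(n, K_{r+1}) is achieved by the complete r-partite Turán graph T(n, r) with parts as balanced as possible, and is at most (1 − 1/r) · n^2/2. For r = 3, n = 158: the density bound is (2/3) · 24964/2 = 24964/3 ≈ 8321.3333. The integer-valued extremum is e(T(158, 3)) = 8321, which is strictly less than the density bound 24964/3 since 3 ∤ 158 (the parts of T(158, 3) cannot all be equal).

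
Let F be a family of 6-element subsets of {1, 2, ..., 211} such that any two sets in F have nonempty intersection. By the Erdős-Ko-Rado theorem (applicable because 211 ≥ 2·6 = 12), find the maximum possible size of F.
max |F| = C(210, 5) = 3244032792

The Erdős-Ko-Rado theorem states: for n ≥ 2k, an intersecting family of k-subsets of an n-element set has size at most C(n − 1, k − 1), with equality for 'star' families {A ⊆ [n] : |A| = k, i ∈ A} (fix an element i). For n = 211, k = 6: C(210, 5) = 3244032792.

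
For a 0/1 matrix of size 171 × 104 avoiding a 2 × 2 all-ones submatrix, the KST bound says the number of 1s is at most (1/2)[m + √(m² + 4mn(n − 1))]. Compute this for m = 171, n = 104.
z(171, 104; 2, 2) ≤ (1/2)[171 + √(171² + 4·171·104·103)] = (1/2)[171 + √7356249] = 1441.6203

Kővári–Sós–Turán: let r_1, ..., r_171 be the row sums and z = Σ r_i the total number of 1s. Each pair of columns can share at most one row with both entries 1 (else a 2×2 all-ones block appears), so Σ_i C(r_i, 2) ≤ C(104, 2) = 5356. By convexity Σ_i C(r_i, 2) ≥ 171·C(z/171, 2) = z(z − 171)/(2·171), giving z² − 171z − 171·104·103 ≤ 0 and hence z ≤ (1/2)[171 + √(29241 + 4·1831752)] = (1/2)[171 + √7356249] ≈ (1/2)(171 + 2712.2406) = 1441.6203.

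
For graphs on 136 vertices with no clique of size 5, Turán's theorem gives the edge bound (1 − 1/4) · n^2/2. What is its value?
Turán density bound = (3/4) · 136^2/2 = 6936

Turán's theorem: ex(n, K_{r+1}) is achieved by the complete r-partite Turán graph T(n, r) with parts as balanced as possible, and is at most (1 − 1/r) · n^2/2. For r = 4, n = 136: the density bound is (3/4) · 18496/2 = 6936. Since 4 ∣ 136, the Turán graph T(136, 4) has parts of equal size 34, and its edge count e(T(136, 4)) = 6936 attains the density bound exactly.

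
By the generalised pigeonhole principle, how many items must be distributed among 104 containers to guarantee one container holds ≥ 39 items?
n = (39 − 1)·104 + 1 = 3953

By the generalised pigeonhole principle, to guarantee some box contains ≥ r objects we need more than (r − 1) · k objects total. Threshold: n = (r − 1) · k + 1. With r = 39 and k = 104: n = 38 · 104 + 1 = 3952 + 1 = 3953. For n = 3952 = 38 · 104, we can put exactly 38 objects in every box, avoiding 39 in any single one — so 3953 is tight.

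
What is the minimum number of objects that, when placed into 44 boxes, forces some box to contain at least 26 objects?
n = (26 − 1)·44 + 1 = 1101

By the generalised pigeonhole principle, to guarantee some box contains ≥ r objects we need more than (r − 1) · k objects total. Threshold: n = (r − 1) · k + 1. With r = 26 and k = 44: n = 25 · 44 + 1 = 1100 + 1 = 1101. For n = 1100 = 25 · 44, we can put exactly 25 objects in every box, avoiding 26 in any single one — so 1101 is tight.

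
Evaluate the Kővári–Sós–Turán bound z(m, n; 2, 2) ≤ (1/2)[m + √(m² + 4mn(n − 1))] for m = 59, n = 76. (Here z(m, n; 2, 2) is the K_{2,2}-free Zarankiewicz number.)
z(59, 76; 2, 2) ≤ (1/2)[59 + √(59² + 4·59·76·75)] = (1/2)[59 + √1348681] = 610.1636

Kővári–Sós–Turán: let r_1, ..., r_59 be the row sums and z = Σ r_i the total number of 1s. Each pair of columns can share at most one row with both entries 1 (else a 2×2 all-ones block appears), so Σ_i C(r_i, 2) ≤ C(76, 2) = 2850. By convexity Σ_i C(r_i, 2) ≥ 59·C(z/59, 2) = z(z − 59)/(2·59), giving z² − 59z − 59·76·75 ≤ 0 and hence z ≤ (1/2)[59 + √(3481 + 4·336300)] = (1/2)[59 + √1348681] ≈ (1/2)(59 + 1161.3273) = 610.1636.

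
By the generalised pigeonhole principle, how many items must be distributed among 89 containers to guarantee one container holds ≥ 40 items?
n = (40 − 1)·89 + 1 = 3472

By the generalised pigeonhole principle, to guarantee some box contains ≥ r objects we need more than (r − 1) · k objects total. Threshold: n = (r − 1) · k + 1. With r = 40 and k = 89: n = 39 · 89 + 1 = 3471 + 1 = 3472. For n = 3471 = 39 · 89, we can put exactly 39 objects in every box, avoiding 40 in any single one — so 3472 is tight.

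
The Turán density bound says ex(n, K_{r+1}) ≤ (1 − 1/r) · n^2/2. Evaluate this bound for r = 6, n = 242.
Turán density bound = (5/6) · 242^2/2 = 73205/3 ≈ 24401.6667

Turán's theorem: ex(n, K_{r+1}) is achieved by the complete r-partite Turán graph T(n, r) with parts as balanced as possible, and is at most (1 − 1/r) · n^2/2. For r = 6, n = 242: the density bound is (5/6) · 58564/2 = 73205/3 ≈ 24401.6667. The integer-valued extremum is e(T(242, 6)) = 24401, which is strictly less than the density bound 73205/3 since 6 ∤ 242 (the parts of T(242, 6) cannot all be equal).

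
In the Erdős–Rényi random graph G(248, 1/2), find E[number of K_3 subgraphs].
E[# K_3] = C(248, 3) · (1/2)^C(3, 2) = 2511496 / 2^3 = 313937

For each 3-subset S of vertices (there are C(248, 3) = 2511496 such S), let X_S = 1 if S induces a K_3 (all C(3, 2) = 3 edges present). Then P(X_S = 1) = (1/2)^3 = 1/8. By linearity of expectation, E[# K_3] = C(248, 3) · (1/2)^3 = 2511496 / 8 = 313937.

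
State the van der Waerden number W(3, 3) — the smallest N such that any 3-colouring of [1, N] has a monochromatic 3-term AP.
W(3, 3) = 27

W(3, 3) = 27. The lower bound W(3, 3) > 26 comes from an explicit good 3-colouring of [1, 26]; the upper bound W(3, 3) ≤ 27 was verified by exhaustive search over 3-colourings of [1, 27].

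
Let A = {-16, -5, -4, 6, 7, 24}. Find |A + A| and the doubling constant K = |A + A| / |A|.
K = |A + A| / |A| = 18/6 = 3

Enumerate A + A = {a + b : a, b ∈ A}. With |A| = 6, there are |A|^2 = 36 ordered sum pairs; collecting distinct values, A + A = {-32, -21, -20, -10, -9, -8, 1, 2, 3, 8, 12, 13, 14, 19, 20, 30, 31, 48}, so |A + A| = 18. Thus K = 18/6 = 3. For comparison, the minimum possible |A + A| over all 6-element sets is 2·6 − 1 = 11 (so min K = 11/6), attained only by arithmetic progressions.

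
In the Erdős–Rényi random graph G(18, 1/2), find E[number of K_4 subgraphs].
E[# K_4] = C(18, 4) · (1/2)^C(4, 2) = 3060 / 2^6 = 765/16 = 47.8125

For each 4-subset S of vertices (there are C(18, 4) = 3060 such S), let X_S = 1 if S induces a K_4 (all C(4, 2) = 6 edges present). Then P(X_S = 1) = (1/2)^6 = 1/64. By linearity of expectation, E[# K_4] = C(18, 4) · (1/2)^6 = 3060 / 64 = 765/16 = 47.8125.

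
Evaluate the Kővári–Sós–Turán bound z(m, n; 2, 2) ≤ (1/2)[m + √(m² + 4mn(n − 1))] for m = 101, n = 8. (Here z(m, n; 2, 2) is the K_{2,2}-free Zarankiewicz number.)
z(101, 8; 2, 2) ≤ (1/2)[101 + √(101² + 4·101·8·7)] = (1/2)[101 + √32825] = 141.0884

Kővári–Sós–Turán: let r_1, ..., r_101 be the row sums and z = Σ r_i the total number of 1s. Each pair of columns can share at most one row with both entries 1 (else a 2×2 all-ones block appears), so Σ_i C(r_i, 2) ≤ C(8, 2) = 28. By convexity Σ_i C(r_i, 2) ≥ 101·C(z/101, 2) = z(z − 101)/(2·101), giving z² − 101z − 101·8·7 ≤ 0 and hence z ≤ (1/2)[101 + √(10201 + 4·5656)] = (1/2)[101 + √32825] ≈ (1/2)(101 + 181.1767) = 141.0884.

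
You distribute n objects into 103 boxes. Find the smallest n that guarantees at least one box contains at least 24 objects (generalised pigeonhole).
n = (24 − 1)·103 + 1 = 2370

By the generalised pigeonhole principle, to guarantee some box contains ≥ r objects we need more than (r − 1) · k objects total. Threshold: n = (r − 1) · k + 1. With r = 24 and k = 103: n = 23 · 103 + 1 = 2369 + 1 = 2370. For n = 2369 = 23 · 103, we can put exactly 23 objects in every box, avoiding 24 in any single one — so 2370 is tight.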